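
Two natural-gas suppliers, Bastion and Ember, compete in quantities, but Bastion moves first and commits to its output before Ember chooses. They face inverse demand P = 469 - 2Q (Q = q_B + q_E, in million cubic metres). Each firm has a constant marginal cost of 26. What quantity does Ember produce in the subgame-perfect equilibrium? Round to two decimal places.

55.38

The follower Ember best-responds to any q_B: π_E = (469 - 2Q)q_E - 26q_E.
Setting the follower's marginal profit to zero, 443 - 2q_B - 4q_E = 0, i.e. q_E = (443 - 2q_B)/4.
The leader anticipates this reaction. Substituting into P = 469 - 2Q gives P = 495/2 - q_B, so π_B = (495/2 - q_B)q_B - 26q_B.
Leader FOC: 443/2 - 2q_B = 0, so q_B = 443/4.
Then q_E = (443 - 2·(443/4))/4 = 443/8.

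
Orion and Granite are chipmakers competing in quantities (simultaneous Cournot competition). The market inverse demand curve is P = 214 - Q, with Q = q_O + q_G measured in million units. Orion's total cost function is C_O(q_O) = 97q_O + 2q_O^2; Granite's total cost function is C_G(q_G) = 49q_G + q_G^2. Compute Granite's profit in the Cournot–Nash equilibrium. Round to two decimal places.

2881.40

Orion's profit: π_O = (214 - Q)q_O - (97q_O + 2q_O²). Setting ∂π_O/∂q_O = 0: 117 - 6q_O - (q_G) = 0.
Granite's first-order condition: 165 - 4q_G - (q_O) = 0.
Rearranging gives the reaction functions q_O = (117 - q_G)/6 and q_G = (165 - q_O)/4.
Substituting one into the other gives q_O = 303/23 and q_G = 873/23.
Price P = 214 - 1176/23 = 162.8696.
Granite's profit: 162.8696·(873/23) - 49·(873/23) - (873/23)² = 2881.3951.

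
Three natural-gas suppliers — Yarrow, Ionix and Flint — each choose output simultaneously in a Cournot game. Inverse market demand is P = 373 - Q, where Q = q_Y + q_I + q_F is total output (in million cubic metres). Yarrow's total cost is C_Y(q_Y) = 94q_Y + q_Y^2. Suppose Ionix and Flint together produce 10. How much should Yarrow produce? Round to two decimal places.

67.25

With rivals' combined output fixed at 10, Yarrow's profit is π_Y = (373 - 10 - q_Y)q_Y - (94q_Y + q_Y²) = (363 - q_Y)q_Y - (94q_Y + q_Y²).
∂π_Y/∂q_Y = 269 - 4q_Y = 0, so q_Y = 269/4.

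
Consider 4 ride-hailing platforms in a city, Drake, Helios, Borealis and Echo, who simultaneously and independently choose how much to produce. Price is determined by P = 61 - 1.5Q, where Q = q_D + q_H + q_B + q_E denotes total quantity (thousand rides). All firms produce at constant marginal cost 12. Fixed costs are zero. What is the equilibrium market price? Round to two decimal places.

21.80

Each firm earns π_i = (61 - 1.5Q)q_i - 12q_i.
First-order condition (treating rivals' output as given): 49 - 3q_i - (3/2)·Σ_{j≠i} q_j = 0.
By symmetry each firm produces the same amount; substituting Σ_{j≠i} q_j = 3q_i yields q_i = 49/(15/2) = 98/15.
Total output Q = 392/15, so price P = 61 - (3/2)·(392/15) = 109/5.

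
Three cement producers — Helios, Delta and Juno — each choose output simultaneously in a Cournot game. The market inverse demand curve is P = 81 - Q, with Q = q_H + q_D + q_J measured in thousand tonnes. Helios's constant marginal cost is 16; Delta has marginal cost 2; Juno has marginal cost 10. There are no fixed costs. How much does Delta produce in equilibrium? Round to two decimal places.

Helios's profit: π_H = (81 - Q)q_H - (16q_H). Setting ∂π_H/∂q_H = 0: 65 - 2q_H - (q_D + q_J) = 0.
Delta's first-order condition: 79 - 2q_D - (q_H + q_J) = 0.
Juno's first-order condition: 71 - 2q_J - (q_H + q_D) = 0.
Adding the 3 first-order conditions: 215 − 4Q = 0, so Q = 215/4.
Back-substituting: q_H = (65 − 215/4) = 45/4, q_D = (79 − 215/4) = 101/4, q_J = (71 − 215/4) = 69/4.

25.25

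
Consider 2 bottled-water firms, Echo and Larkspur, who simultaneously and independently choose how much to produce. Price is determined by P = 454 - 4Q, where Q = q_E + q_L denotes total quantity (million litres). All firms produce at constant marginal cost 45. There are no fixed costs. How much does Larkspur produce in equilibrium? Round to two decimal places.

34.08

Each firm earns π_i = (454 - 4Q)q_i - 45q_i.
First-order condition (treating rivals' output as given): 409 - 8q_i - 4q_j = 0.
With identical firms every q_j equals q_i, so q_j = q_i and 409 = 12q_i, giving q_i = 409/12.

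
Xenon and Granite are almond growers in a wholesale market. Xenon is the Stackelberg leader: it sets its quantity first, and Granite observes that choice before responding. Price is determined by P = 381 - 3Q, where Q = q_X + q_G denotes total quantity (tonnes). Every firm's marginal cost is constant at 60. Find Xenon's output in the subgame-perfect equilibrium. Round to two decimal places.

The follower Granite best-responds to any q_X: π_G = (381 - 3Q)q_G - 60q_G.
Follower FOC: 321 - 3q_X - 6q_G = 0, so q_G(q_X) = (321 - 3q_X)/6.
The leader anticipates this reaction. Substituting into P = 381 - 3Q gives P = 441/2 - (3/2)q_X, so π_X = (441/2 - (3/2)q_X)q_X - 60q_X.
Maximising: ∂π_X/∂q_X = 321/2 - 3q_X = 0, giving q_X = 107/2.
Then q_G = (321 - 3·(107/2))/6 = 107/4.

53.50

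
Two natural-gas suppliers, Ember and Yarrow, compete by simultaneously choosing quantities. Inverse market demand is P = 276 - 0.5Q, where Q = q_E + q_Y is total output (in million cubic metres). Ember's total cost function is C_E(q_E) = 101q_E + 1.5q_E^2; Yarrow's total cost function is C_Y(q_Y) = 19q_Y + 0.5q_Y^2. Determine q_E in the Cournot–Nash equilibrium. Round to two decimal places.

28.58

Ember's profit: π_E = (276 - 0.5Q)q_E - (101q_E + (3/2)q_E²). Setting ∂π_E/∂q_E = 0: 175 - 4q_E - (1/2)(q_Y) = 0.
Yarrow's first-order condition: 257 - 2q_Y - (1/2)(q_E) = 0.
Rearranging gives the reaction functions q_E = (175 - (1/2)q_Y)/4 and q_Y = (257 - (1/2)q_E)/2.
Solving the pair: q_E = 886/31, q_Y = 121.3548.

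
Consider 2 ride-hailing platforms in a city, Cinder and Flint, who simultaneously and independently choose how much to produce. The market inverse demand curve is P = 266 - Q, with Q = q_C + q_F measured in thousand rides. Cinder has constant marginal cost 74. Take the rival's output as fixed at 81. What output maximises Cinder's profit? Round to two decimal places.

55.50

With the rival's output fixed at 81, Cinder's profit is π_C = (266 - 81 - q_C)q_C - (74q_C) = (185 - q_C)q_C - (74q_C).
∂π_C/∂q_C = 111 - 2q_C = 0, so q_C = 111/2.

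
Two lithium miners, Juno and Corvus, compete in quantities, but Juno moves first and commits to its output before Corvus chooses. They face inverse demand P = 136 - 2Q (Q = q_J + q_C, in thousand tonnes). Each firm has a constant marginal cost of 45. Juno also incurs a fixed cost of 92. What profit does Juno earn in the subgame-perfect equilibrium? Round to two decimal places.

425.56

Solve by backward induction. Given q_J, the follower Corvus maximises π_C = (136 - 2q_J - 2q_C)q_C - 45q_C.
∂π_C/∂q_C = 91 - 2q_J - 4q_C = 0 gives the reaction function q_C = (91 - 2q_J)/4.
Juno substitutes q_C(q_J) into its own profit: π_J = q_J(136 - 2q_J - (91 - 2q_J)/2) - 45q_J = (181/2 - q_J)q_J - 45q_J.
Maximising: ∂π_J/∂q_J = 91/2 - 2q_J = 0, giving q_J = 91/4.
Then q_C = (91 - 2·(91/4))/4 = 91/8.
Price P = 136 - 2·(273/8) = 271/4.
Juno's profit: (271/4 - 45)·(91/4) - 92 = 425.5625.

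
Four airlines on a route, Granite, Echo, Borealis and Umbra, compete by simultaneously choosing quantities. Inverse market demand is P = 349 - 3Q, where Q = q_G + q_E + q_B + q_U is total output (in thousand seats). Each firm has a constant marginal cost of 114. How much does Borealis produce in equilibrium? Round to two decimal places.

Each firm earns π_i = (349 - 3Q)q_i - 114q_i.
Setting ∂π_i/∂q_i = 0 with rivals' quantities fixed: 235 - 6q_i - 3·Σ_{j≠i} q_j = 0.
By symmetry each firm produces the same amount; substituting Σ_{j≠i} q_j = 3q_i yields q_i = 235/15 = 47/3.

15.67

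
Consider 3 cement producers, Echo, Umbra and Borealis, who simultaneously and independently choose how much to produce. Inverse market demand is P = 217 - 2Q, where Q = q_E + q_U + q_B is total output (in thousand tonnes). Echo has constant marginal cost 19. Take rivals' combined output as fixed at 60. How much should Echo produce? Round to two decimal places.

With rivals' combined output fixed at 60, Echo's profit is π_E = (217 - 2·60 - 2q_E)q_E - (19q_E) = (97 - 2q_E)q_E - (19q_E).
∂π_E/∂q_E = 78 - 4q_E = 0, so q_E = 39/2.

19.50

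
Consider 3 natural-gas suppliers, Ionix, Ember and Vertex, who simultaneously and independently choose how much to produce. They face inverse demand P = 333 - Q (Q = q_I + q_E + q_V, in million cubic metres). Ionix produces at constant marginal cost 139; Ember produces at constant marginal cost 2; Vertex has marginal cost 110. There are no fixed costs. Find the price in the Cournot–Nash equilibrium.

146

Ionix's profit: π_I = (333 - Q)q_I - (139q_I). Setting ∂π_I/∂q_I = 0: 194 - 2q_I - (q_E + q_V) = 0.
Ember's profit: π_E = (333 - Q)q_E - (2q_E). Setting ∂π_E/∂q_E = 0: 331 - 2q_E - (q_I + q_V) = 0.
Vertex's first-order condition: 223 - 2q_V - (q_I + q_E) = 0.
Summing all 3 equations gives 748 − 4Q = 0, hence Q = 187.
Back-substituting: q_I = (194 − 187) = 7, q_E = (331 − 187) = 144, q_V = (223 − 187) = 36.
Total output Q = 187, so price P = 333 - 187 = 146.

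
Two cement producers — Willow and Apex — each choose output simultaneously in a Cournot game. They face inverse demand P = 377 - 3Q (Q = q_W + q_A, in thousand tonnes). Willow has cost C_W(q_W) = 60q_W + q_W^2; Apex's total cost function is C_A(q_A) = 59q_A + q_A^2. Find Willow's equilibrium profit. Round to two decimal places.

3309.39

Willow's profit: π_W = (377 - 3Q)q_W - (60q_W + q_W²). Setting ∂π_W/∂q_W = 0: 317 - 8q_W - 3(q_A) = 0.
Apex's profit: π_A = (377 - 3Q)q_A - (59q_A + q_A²). Setting ∂π_A/∂q_A = 0: 318 - 8q_A - 3(q_W) = 0.
Best responses: q_W = (317 - 3q_A)/8, q_A = (318 - 3q_W)/8.
Solving the pair: q_W = 1582/55, q_A = 1593/55.
Price P = 377 - 3·(635/11) = 203.8182.
Willow's profit: 203.8182·(1582/55) - 60·(1582/55) - (1582/55)² = 3309.3871.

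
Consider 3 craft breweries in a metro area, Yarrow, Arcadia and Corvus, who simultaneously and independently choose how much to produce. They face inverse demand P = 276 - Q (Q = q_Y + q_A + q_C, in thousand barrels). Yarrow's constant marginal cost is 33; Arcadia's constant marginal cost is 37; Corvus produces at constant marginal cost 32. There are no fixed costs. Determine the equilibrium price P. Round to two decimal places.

94.50

Yarrow's profit: π_Y = (276 - Q)q_Y - (33q_Y). Setting ∂π_Y/∂q_Y = 0: 243 - 2q_Y - (q_A + q_C) = 0.
Arcadia's profit: π_A = (276 - Q)q_A - (37q_A). Setting ∂π_A/∂q_A = 0: 239 - 2q_A - (q_Y + q_C) = 0.
Corvus's profit: π_C = (276 - Q)q_C - (32q_C). Setting ∂π_C/∂q_C = 0: 244 - 2q_C - (q_Y + q_A) = 0.
Adding the 3 first-order conditions: 726 − 4Q = 0, so Q = 363/2.
Back-substituting: q_Y = (243 − 363/2) = 123/2, q_A = (239 − 363/2) = 115/2, q_C = (244 − 363/2) = 125/2.
Total output Q = 363/2, so price P = 276 - 363/2 = 189/2.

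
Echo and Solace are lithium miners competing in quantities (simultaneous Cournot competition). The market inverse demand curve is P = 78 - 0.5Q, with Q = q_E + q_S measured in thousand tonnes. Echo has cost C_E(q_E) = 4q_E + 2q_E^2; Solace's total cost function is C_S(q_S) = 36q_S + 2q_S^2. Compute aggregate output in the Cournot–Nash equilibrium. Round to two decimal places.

21.09

Echo's profit: π_E = (78 - 0.5Q)q_E - (4q_E + 2q_E²). Setting ∂π_E/∂q_E = 0: 74 - 5q_E - (1/2)(q_S) = 0.
Solace's first-order condition: 42 - 5q_S - (1/2)(q_E) = 0.
So q_E = (74 - (1/2)q_S)/5 and q_S = (42 - (1/2)q_E)/5.
Substituting one into the other gives q_E = 1396/99 and q_S = 692/99.
Total output Q = 1396/99 + 692/99 = 232/11.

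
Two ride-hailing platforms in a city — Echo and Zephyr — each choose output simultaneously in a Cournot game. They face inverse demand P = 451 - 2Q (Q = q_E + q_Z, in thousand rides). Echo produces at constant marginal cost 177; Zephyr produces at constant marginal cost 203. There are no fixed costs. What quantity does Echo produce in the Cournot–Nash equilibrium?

50

Echo's profit: π_E = (451 - 2Q)q_E - (177q_E). Setting ∂π_E/∂q_E = 0: 274 - 4q_E - 2(q_Z) = 0.
Zephyr's first-order condition: 248 - 4q_Z - 2(q_E) = 0.
Best responses: q_E = (274 - 2q_Z)/4, q_Z = (248 - 2q_E)/4.
Solving the pair: q_E = 50, q_Z = 37.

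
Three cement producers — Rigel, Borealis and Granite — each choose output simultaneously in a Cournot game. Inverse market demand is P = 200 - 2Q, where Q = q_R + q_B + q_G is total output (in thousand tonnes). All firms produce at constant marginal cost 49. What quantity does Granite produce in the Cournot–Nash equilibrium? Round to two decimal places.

Each firm earns π_i = (200 - 2Q)q_i - 49q_i.
First-order condition (treating rivals' output as given): 151 - 4q_i - 2·Σ_{j≠i} q_j = 0.
With identical firms every q_j equals q_i, so Σ_{j≠i} q_j = 2q_i and 151 = 8q_i, giving q_i = 151/8.

18.88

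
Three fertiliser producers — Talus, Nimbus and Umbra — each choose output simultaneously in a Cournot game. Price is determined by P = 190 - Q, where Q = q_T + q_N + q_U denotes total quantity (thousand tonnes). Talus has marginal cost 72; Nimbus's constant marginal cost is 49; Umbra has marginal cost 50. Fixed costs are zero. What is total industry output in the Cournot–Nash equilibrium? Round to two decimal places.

Talus's profit: π_T = (190 - Q)q_T - (72q_T). Setting ∂π_T/∂q_T = 0: 118 - 2q_T - (q_N + q_U) = 0.
Nimbus's first-order condition: 141 - 2q_N - (q_T + q_U) = 0.
Umbra's first-order condition: 140 - 2q_U - (q_T + q_N) = 0.
Summing all 3 equations gives 399 − 4Q = 0, hence Q = 399/4.
Back-substituting: q_T = (118 − 399/4) = 73/4, q_N = (141 − 399/4) = 165/4, q_U = (140 − 399/4) = 161/4.
Total output Q = 73/4 + 165/4 + 161/4 = 399/4.

99.75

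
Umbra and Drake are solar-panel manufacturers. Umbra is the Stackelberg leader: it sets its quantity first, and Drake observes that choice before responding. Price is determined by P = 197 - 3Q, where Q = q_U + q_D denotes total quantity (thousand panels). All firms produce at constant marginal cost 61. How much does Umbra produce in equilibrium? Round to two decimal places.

22.67

Solve by backward induction. Given q_U, the follower Drake maximises π_D = (197 - 3q_U - 3q_D)q_D - 61q_D.
Follower FOC: 136 - 3q_U - 6q_D = 0, so q_D(q_U) = (136 - 3q_U)/6.
Umbra substitutes q_D(q_U) into its own profit: π_U = q_U(197 - 3q_U - (136 - 3q_U)/2) - 61q_U = (129 - (3/2)q_U)q_U - 61q_U.
The leader's first-order condition 68 - 3q_U = 0 yields q_U = 68/3.
Then q_D = (136 - 3·(68/3))/6 = 34/3.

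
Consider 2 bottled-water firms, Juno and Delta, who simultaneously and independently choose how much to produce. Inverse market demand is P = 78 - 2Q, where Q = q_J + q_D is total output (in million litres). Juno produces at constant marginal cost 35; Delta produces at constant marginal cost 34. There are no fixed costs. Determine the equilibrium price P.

49

Juno's profit: π_J = (78 - 2Q)q_J - (35q_J). Setting ∂π_J/∂q_J = 0: 43 - 4q_J - 2(q_D) = 0.
Delta's profit: π_D = (78 - 2Q)q_D - (34q_D). Setting ∂π_D/∂q_D = 0: 44 - 4q_D - 2(q_J) = 0.
Rearranging gives the reaction functions q_J = (43 - 2q_D)/4 and q_D = (44 - 2q_J)/4.
Substituting one into the other gives q_J = 7 and q_D = 15/2.
Total output Q = 29/2, so price P = 78 - 2·(29/2) = 49.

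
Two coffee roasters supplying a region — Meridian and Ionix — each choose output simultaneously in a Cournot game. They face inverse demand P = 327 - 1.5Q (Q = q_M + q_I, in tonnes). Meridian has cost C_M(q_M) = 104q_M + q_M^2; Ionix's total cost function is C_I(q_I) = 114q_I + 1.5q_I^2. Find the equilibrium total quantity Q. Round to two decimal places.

Meridian's profit: π_M = (327 - 1.5Q)q_M - (104q_M + q_M²). Setting ∂π_M/∂q_M = 0: 223 - 5q_M - (3/2)(q_I) = 0.
Ionix's profit: π_I = (327 - 1.5Q)q_I - (114q_I + (3/2)q_I²). Setting ∂π_I/∂q_I = 0: 213 - 6q_I - (3/2)(q_M) = 0.
Best responses: q_M = (223 - (3/2)q_I)/5, q_I = (213 - (3/2)q_M)/6.
Substituting one into the other gives q_M = 1358/37 and q_I = 974/37.
Total output Q = 1358/37 + 974/37 = 63.0270.

63.03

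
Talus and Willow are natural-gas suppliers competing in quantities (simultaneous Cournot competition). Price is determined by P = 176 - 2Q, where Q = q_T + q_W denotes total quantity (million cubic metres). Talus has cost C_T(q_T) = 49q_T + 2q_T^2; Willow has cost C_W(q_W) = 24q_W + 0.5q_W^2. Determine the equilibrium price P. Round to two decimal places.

Talus's profit: π_T = (176 - 2Q)q_T - (49q_T + 2q_T²). Setting ∂π_T/∂q_T = 0: 127 - 8q_T - 2(q_W) = 0.
Willow's profit: π_W = (176 - 2Q)q_W - (24q_W + (1/2)q_W²). Setting ∂π_W/∂q_W = 0: 152 - 5q_W - 2(q_T) = 0.
So q_T = (127 - 2q_W)/8 and q_W = (152 - 2q_T)/5.
Solving the pair: q_T = 331/36, q_W = 481/18.
Total output Q = 431/12, so price P = 176 - 2·(431/12) = 625/6.

104.17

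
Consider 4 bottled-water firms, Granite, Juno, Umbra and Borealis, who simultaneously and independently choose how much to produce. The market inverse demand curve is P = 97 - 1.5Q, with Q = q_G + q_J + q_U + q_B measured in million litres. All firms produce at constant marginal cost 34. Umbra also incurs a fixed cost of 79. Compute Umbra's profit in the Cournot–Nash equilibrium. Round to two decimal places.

26.84

Each firm earns π_i = (97 - 1.5Q)q_i - 34q_i.
Setting ∂π_i/∂q_i = 0 with rivals' quantities fixed: 63 - 3q_i - (3/2)·Σ_{j≠i} q_j = 0.
With identical firms every q_j equals q_i, so Σ_{j≠i} q_j = 3q_i and 63 = (15/2)q_i, giving q_i = 42/5.
Price P = 97 - (3/2)·(168/5) = 233/5.
Umbra's profit: (233/5 - 34)·(42/5) - 79 = 671/25.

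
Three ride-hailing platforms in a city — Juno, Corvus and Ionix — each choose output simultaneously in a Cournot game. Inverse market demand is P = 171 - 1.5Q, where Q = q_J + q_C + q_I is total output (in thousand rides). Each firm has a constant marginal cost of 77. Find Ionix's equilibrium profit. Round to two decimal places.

A representative firm's profit is π_i = q_i(171 - 1.5Q) - 77q_i.
Setting ∂π_i/∂q_i = 0 with rivals' quantities fixed: 94 - 3q_i - (3/2)·Σ_{j≠i} q_j = 0.
With identical firms every q_j equals q_i, so Σ_{j≠i} q_j = 2q_i and 94 = 6q_i, giving q_i = 47/3.
Price P = 171 - (3/2)·47 = 201/2.
Ionix's profit: (201/2 - 77)·(47/3) = 368.1667.

368.17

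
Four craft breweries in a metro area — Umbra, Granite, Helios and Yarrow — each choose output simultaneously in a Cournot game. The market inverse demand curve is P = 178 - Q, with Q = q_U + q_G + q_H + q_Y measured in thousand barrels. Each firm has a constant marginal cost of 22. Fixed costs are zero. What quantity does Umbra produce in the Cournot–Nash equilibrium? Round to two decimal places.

31.20

A representative firm's profit is π_i = q_i(178 - Q) - 22q_i.
Setting ∂π_i/∂q_i = 0 with rivals' quantities fixed: 156 - 2q_i - Σ_{j≠i} q_j = 0.
With identical firms every q_j equals q_i, so Σ_{j≠i} q_j = 3q_i and 156 = 5q_i, giving q_i = 156/5.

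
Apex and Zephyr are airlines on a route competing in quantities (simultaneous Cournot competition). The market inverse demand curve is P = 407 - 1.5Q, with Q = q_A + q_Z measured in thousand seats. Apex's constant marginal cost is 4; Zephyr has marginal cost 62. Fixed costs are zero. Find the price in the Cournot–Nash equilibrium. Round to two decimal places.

Apex's profit: π_A = (407 - 1.5Q)q_A - (4q_A). Setting ∂π_A/∂q_A = 0: 403 - 3q_A - (3/2)(q_Z) = 0.
Zephyr's profit: π_Z = (407 - 1.5Q)q_Z - (62q_Z). Setting ∂π_Z/∂q_Z = 0: 345 - 3q_Z - (3/2)(q_A) = 0.
Best responses: q_A = (403 - (3/2)q_Z)/3, q_Z = (345 - (3/2)q_A)/3.
Substituting one into the other gives q_A = 922/9 and q_Z = 574/9.
Total output Q = 1496/9, so price P = 407 - (3/2)·(1496/9) = 473/3.

157.67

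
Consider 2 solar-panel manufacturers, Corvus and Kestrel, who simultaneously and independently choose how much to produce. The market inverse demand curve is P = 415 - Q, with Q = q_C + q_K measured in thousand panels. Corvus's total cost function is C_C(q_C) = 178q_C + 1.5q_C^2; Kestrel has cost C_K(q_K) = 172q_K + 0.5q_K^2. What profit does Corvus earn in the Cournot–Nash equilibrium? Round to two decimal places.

2793.67

Corvus's profit: π_C = (415 - Q)q_C - (178q_C + (3/2)q_C²). Setting ∂π_C/∂q_C = 0: 237 - 5q_C - (q_K) = 0.
Kestrel's profit: π_K = (415 - Q)q_K - (172q_K + (1/2)q_K²). Setting ∂π_K/∂q_K = 0: 243 - 3q_K - (q_C) = 0.
Rearranging gives the reaction functions q_C = (237 - q_K)/5 and q_K = (243 - q_C)/3.
Substituting one into the other gives q_C = 234/7 and q_K = 489/7.
Price P = 415 - 723/7 = 311.7143.
Corvus's profit: 311.7143·(234/7) - 178·(234/7) - (3/2)(234/7)² = 2793.6735.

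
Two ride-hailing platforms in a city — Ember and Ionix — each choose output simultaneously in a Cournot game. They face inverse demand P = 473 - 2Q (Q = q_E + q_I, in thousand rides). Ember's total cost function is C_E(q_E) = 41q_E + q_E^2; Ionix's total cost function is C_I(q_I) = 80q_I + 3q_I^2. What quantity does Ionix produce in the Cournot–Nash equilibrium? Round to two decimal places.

26.68

Ember's profit: π_E = (473 - 2Q)q_E - (41q_E + q_E²). Setting ∂π_E/∂q_E = 0: 432 - 6q_E - 2(q_I) = 0.
Ionix's first-order condition: 393 - 10q_I - 2(q_E) = 0.
So q_E = (432 - 2q_I)/6 and q_I = (393 - 2q_E)/10.
Solving the pair: q_E = 1767/28, q_I = 747/28.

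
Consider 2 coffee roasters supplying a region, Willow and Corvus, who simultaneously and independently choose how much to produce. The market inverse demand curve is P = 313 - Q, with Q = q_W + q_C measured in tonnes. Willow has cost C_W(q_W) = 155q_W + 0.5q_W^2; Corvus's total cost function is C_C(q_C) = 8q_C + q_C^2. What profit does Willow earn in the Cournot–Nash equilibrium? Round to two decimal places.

1325.57

Willow's profit: π_W = (313 - Q)q_W - (155q_W + (1/2)q_W²). Setting ∂π_W/∂q_W = 0: 158 - 3q_W - (q_C) = 0.
Corvus's first-order condition: 305 - 4q_C - (q_W) = 0.
Rearranging gives the reaction functions q_W = (158 - q_C)/3 and q_C = (305 - q_W)/4.
Substituting one into the other gives q_W = 327/11 and q_C = 757/11.
Price P = 313 - 1084/11 = 214.4545.
Willow's profit: 214.4545·(327/11) - 155·(327/11) - (1/2)(327/11)² = 1325.5661.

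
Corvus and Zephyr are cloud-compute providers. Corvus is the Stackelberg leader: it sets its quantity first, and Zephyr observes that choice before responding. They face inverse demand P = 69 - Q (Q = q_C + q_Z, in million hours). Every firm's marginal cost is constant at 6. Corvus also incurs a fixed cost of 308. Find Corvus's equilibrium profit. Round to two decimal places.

Solve by backward induction. Given q_C, the follower Zephyr maximises π_Z = (69 - q_C - q_Z)q_Z - 6q_Z.
∂π_Z/∂q_Z = 63 - q_C - 2q_Z = 0 gives the reaction function q_Z = (63 - q_C)/2.
The leader anticipates this reaction. Substituting into P = 69 - Q gives P = 75/2 - (1/2)q_C, so π_C = (75/2 - (1/2)q_C)q_C - 6q_C.
The leader's first-order condition 63/2 - q_C = 0 yields q_C = 63/2.
Then q_Z = (63 - 63/2)/2 = 63/4.
Price P = 69 - 189/4 = 87/4.
Corvus's profit: (87/4 - 6)·(63/2) - 308 = 1505/8.

188.13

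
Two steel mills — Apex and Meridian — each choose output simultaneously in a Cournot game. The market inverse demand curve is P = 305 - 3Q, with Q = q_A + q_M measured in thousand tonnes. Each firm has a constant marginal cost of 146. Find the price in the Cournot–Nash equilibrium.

A representative firm's profit is π_i = q_i(305 - 3Q) - 146q_i.
Setting ∂π_i/∂q_i = 0 with rivals' quantities fixed: 159 - 6q_i - 3q_j = 0.
By symmetry each firm produces the same amount; substituting q_j = q_i yields q_i = 159/9 = 53/3.
Total output Q = 106/3, so price P = 305 - 3·(106/3) = 199.

199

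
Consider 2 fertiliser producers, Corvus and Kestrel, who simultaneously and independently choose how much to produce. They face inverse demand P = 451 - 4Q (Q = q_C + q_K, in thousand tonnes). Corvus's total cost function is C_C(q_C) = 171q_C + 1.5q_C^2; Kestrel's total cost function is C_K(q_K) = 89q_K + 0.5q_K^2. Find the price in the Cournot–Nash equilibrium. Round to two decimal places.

261.41

Corvus's profit: π_C = (451 - 4Q)q_C - (171q_C + (3/2)q_C²). Setting ∂π_C/∂q_C = 0: 280 - 11q_C - 4(q_K) = 0.
Kestrel's profit: π_K = (451 - 4Q)q_K - (89q_K + (1/2)q_K²). Setting ∂π_K/∂q_K = 0: 362 - 9q_K - 4(q_C) = 0.
So q_C = (280 - 4q_K)/11 and q_K = (362 - 4q_C)/9.
Substituting one into the other gives q_C = 1072/83 and q_K = 34.4819.
Total output Q = 47.3976, so price P = 451 - 4·47.3976 = 261.4096.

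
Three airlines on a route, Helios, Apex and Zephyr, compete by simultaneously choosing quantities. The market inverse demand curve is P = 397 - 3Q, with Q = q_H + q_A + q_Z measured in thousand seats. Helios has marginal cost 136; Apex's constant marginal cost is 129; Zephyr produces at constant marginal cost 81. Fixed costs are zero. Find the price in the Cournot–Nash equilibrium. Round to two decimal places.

185.75

Helios's profit: π_H = (397 - 3Q)q_H - (136q_H). Setting ∂π_H/∂q_H = 0: 261 - 6q_H - 3(q_A + q_Z) = 0.
Apex's first-order condition: 268 - 6q_A - 3(q_H + q_Z) = 0.
Zephyr's profit: π_Z = (397 - 3Q)q_Z - (81q_Z). Setting ∂π_Z/∂q_Z = 0: 316 - 6q_Z - 3(q_H + q_A) = 0.
Adding the 3 conditions: 845 − 6Q − 6Q = 0, i.e. Q = 845/12.
Back-substituting: q_H = (261 − 845/4)/3 = 199/12, q_A = (268 − 845/4)/3 = 227/12, q_Z = (316 − 845/4)/3 = 419/12.
Total output Q = 845/12, so price P = 397 - 3·(845/12) = 743/4.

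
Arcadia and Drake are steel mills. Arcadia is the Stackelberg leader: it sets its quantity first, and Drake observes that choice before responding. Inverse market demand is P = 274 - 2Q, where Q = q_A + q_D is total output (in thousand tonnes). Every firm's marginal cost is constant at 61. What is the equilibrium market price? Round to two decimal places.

Solve by backward induction. Given q_A, the follower Drake maximises π_D = (274 - 2q_A - 2q_D)q_D - 61q_D.
Setting the follower's marginal profit to zero, 213 - 2q_A - 4q_D = 0, i.e. q_D = (213 - 2q_A)/4.
The leader anticipates this reaction. Substituting into P = 274 - 2Q gives P = 335/2 - q_A, so π_A = (335/2 - q_A)q_A - 61q_A.
Maximising: ∂π_A/∂q_A = 213/2 - 2q_A = 0, giving q_A = 213/4.
Then q_D = (213 - 2·(213/4))/4 = 213/8.
Total output Q = 639/8, so price P = 274 - 2·(639/8) = 457/4.

114.25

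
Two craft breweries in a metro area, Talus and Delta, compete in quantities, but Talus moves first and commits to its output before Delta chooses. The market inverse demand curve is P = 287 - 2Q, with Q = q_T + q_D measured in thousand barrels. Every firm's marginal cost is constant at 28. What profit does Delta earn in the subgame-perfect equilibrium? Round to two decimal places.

2096.28

The follower Delta best-responds to any q_T: π_D = (287 - 2Q)q_D - 28q_D.
Follower FOC: 259 - 2q_T - 4q_D = 0, so q_D(q_T) = (259 - 2q_T)/4.
The leader anticipates this reaction. Substituting into P = 287 - 2Q gives P = 315/2 - q_T, so π_T = (315/2 - q_T)q_T - 28q_T.
Leader FOC: 259/2 - 2q_T = 0, so q_T = 259/4.
Then q_D = (259 - 2·(259/4))/4 = 259/8.
Price P = 287 - 2·(777/8) = 371/4.
Delta's profit: (371/4 - 28)·(259/8) = 2096.2813.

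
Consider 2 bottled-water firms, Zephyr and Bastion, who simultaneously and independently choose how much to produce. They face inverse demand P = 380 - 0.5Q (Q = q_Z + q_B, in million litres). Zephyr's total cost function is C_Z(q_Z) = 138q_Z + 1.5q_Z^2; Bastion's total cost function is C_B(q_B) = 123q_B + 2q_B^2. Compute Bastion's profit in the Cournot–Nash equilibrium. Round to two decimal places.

Zephyr's profit: π_Z = (380 - 0.5Q)q_Z - (138q_Z + (3/2)q_Z²). Setting ∂π_Z/∂q_Z = 0: 242 - 4q_Z - (1/2)(q_B) = 0.
Bastion's first-order condition: 257 - 5q_B - (1/2)(q_Z) = 0.
Rearranging gives the reaction functions q_Z = (242 - (1/2)q_B)/4 and q_B = (257 - (1/2)q_Z)/5.
Solving the pair: q_Z = 54.7595, q_B = 45.9241.
Price P = 380 - (1/2)·100.6835 = 329.6582.
Bastion's profit: 329.6582·45.9241 - 123·45.9241 - 2·45.9241² = 5272.5461.

5272.55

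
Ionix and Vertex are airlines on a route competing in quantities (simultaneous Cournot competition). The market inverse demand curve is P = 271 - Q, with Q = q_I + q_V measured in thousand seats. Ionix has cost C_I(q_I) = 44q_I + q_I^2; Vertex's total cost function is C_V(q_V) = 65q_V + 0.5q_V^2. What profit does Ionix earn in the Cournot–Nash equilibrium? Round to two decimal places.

Ionix's profit: π_I = (271 - Q)q_I - (44q_I + q_I²). Setting ∂π_I/∂q_I = 0: 227 - 4q_I - (q_V) = 0.
Vertex's first-order condition: 206 - 3q_V - (q_I) = 0.
Best responses: q_I = (227 - q_V)/4, q_V = (206 - q_I)/3.
Solving the pair: q_I = 475/11, q_V = 597/11.
Price P = 271 - 1072/11 = 1909/11.
Ionix's profit: (1909/11)·(475/11) - 44·(475/11) - (475/11)² = 3729.3388.

3729.34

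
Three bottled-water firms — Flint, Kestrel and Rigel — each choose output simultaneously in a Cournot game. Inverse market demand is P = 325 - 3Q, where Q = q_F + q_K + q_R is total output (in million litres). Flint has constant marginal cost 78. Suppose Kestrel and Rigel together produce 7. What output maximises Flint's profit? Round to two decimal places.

37.67

With rivals' combined output fixed at 7, Flint's profit is π_F = (325 - 3·7 - 3q_F)q_F - (78q_F) = (304 - 3q_F)q_F - (78q_F).
∂π_F/∂q_F = 226 - 6q_F = 0, so q_F = 113/3.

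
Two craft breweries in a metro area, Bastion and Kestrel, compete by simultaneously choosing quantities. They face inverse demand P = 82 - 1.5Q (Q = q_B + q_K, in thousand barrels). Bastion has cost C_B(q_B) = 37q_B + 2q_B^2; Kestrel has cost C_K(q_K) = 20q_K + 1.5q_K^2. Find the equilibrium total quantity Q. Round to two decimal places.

13.67

Bastion's profit: π_B = (82 - 1.5Q)q_B - (37q_B + 2q_B²). Setting ∂π_B/∂q_B = 0: 45 - 7q_B - (3/2)(q_K) = 0.
Kestrel's first-order condition: 62 - 6q_K - (3/2)(q_B) = 0.
So q_B = (45 - (3/2)q_K)/7 and q_K = (62 - (3/2)q_B)/6.
Solving the pair: q_B = 236/53, q_K = 1466/159.
Total output Q = 236/53 + 1466/159 = 13.6730.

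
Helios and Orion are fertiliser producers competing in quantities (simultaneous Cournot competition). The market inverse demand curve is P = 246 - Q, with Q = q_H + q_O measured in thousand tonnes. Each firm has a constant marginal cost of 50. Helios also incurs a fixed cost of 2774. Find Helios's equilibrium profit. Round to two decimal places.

A representative firm's profit is π_i = q_i(246 - Q) - 50q_i.
First-order condition (treating rivals' output as given): 196 - 2q_i - q_j = 0.
By symmetry each firm produces the same amount; substituting q_j = q_i yields q_i = 196/3.
Price P = 246 - 392/3 = 346/3.
Helios's profit: (346/3 - 50)·(196/3) - 2774 = 1494.4444.

1494.44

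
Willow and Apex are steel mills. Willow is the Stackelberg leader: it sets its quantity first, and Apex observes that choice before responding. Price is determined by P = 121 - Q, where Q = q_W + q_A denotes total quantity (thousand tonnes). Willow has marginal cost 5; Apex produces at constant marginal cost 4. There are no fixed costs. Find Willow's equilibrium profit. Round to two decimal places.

1653.13

The follower Apex best-responds to any q_W: π_A = (121 - Q)q_A - 4q_A.
∂π_A/∂q_A = 117 - q_W - 2q_A = 0 gives the reaction function q_A = (117 - q_W)/2.
The leader anticipates this reaction. Substituting into P = 121 - Q gives P = 125/2 - (1/2)q_W, so π_W = (125/2 - (1/2)q_W)q_W - 5q_W.
Maximising: ∂π_W/∂q_W = 115/2 - q_W = 0, giving q_W = 115/2.
Then q_A = (117 - 115/2)/2 = 119/4.
Price P = 121 - 349/4 = 135/4.
Willow's profit: (135/4 - 5)·(115/2) = 1653.1250.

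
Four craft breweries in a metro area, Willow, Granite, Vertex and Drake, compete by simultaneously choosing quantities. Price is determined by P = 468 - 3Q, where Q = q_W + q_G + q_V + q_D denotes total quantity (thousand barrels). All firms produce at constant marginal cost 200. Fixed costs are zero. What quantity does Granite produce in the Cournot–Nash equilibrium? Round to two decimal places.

Each firm earns π_i = (468 - 3Q)q_i - 200q_i.
First-order condition (treating rivals' output as given): 268 - 6q_i - 3·Σ_{j≠i} q_j = 0.
With identical firms every q_j equals q_i, so Σ_{j≠i} q_j = 3q_i and 268 = 15q_i, giving q_i = 268/15.

17.87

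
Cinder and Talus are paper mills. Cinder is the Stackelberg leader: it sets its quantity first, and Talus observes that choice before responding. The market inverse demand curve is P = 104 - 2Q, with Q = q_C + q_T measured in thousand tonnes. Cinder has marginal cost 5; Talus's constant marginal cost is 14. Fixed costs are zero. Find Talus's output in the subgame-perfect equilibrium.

The follower Talus best-responds to any q_C: π_T = (104 - 2Q)q_T - 14q_T.
Setting the follower's marginal profit to zero, 90 - 2q_C - 4q_T = 0, i.e. q_T = (90 - 2q_C)/4.
The leader anticipates this reaction. Substituting into P = 104 - 2Q gives P = 59 - q_C, so π_C = (59 - q_C)q_C - 5q_C.
Maximising: ∂π_C/∂q_C = 54 - 2q_C = 0, giving q_C = 27.
Then q_T = (90 - 2·27)/4 = 9.

9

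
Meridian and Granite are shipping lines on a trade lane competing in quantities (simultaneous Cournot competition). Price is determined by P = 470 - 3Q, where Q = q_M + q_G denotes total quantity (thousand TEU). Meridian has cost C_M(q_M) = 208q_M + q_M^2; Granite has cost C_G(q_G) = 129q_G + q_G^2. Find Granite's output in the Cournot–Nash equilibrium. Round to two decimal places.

Meridian's profit: π_M = (470 - 3Q)q_M - (208q_M + q_M²). Setting ∂π_M/∂q_M = 0: 262 - 8q_M - 3(q_G) = 0.
Granite's profit: π_G = (470 - 3Q)q_G - (129q_G + q_G²). Setting ∂π_G/∂q_G = 0: 341 - 8q_G - 3(q_M) = 0.
Rearranging gives the reaction functions q_M = (262 - 3q_G)/8 and q_G = (341 - 3q_M)/8.
Solving the pair: q_M = 1073/55, q_G = 1942/55.

35.31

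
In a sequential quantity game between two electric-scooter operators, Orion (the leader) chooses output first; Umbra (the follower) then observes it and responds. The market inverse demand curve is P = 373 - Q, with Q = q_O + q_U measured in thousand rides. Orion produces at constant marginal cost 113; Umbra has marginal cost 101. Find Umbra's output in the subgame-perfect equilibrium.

The follower Umbra best-responds to any q_O: π_U = (373 - Q)q_U - 101q_U.
Follower FOC: 272 - q_O - 2q_U = 0, so q_U(q_O) = (272 - q_O)/2.
Orion substitutes q_U(q_O) into its own profit: π_O = q_O(373 - q_O - (272 - q_O)/2) - 113q_O = (237 - (1/2)q_O)q_O - 113q_O.
The leader's first-order condition 124 - q_O = 0 yields q_O = 124.
Then q_U = (272 - 124)/2 = 74.

74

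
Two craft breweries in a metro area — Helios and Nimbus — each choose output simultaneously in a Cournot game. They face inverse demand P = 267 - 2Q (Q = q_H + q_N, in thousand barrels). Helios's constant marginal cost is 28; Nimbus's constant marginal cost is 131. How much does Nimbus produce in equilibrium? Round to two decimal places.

5.50

Helios's profit: π_H = (267 - 2Q)q_H - (28q_H). Setting ∂π_H/∂q_H = 0: 239 - 4q_H - 2(q_N) = 0.
Nimbus's first-order condition: 136 - 4q_N - 2(q_H) = 0.
So q_H = (239 - 2q_N)/4 and q_N = (136 - 2q_H)/4.
Substituting one into the other gives q_H = 57 and q_N = 11/2.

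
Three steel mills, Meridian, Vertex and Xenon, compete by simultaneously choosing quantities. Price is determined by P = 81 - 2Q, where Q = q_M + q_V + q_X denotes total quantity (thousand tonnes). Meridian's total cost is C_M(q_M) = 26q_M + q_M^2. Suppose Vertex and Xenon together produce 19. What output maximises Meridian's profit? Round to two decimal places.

With rivals' combined output fixed at 19, Meridian's profit is π_M = (81 - 2·19 - 2q_M)q_M - (26q_M + q_M²) = (43 - 2q_M)q_M - (26q_M + q_M²).
∂π_M/∂q_M = 17 - 6q_M = 0, so q_M = 17/6.

2.83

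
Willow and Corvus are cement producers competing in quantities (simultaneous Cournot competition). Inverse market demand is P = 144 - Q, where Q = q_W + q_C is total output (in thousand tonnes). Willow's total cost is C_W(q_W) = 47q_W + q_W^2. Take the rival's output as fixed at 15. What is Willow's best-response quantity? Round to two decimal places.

With the rival's output fixed at 15, Willow's profit is π_W = (144 - 15 - q_W)q_W - (47q_W + q_W²) = (129 - q_W)q_W - (47q_W + q_W²).
∂π_W/∂q_W = 82 - 4q_W = 0, so q_W = 41/2.

20.50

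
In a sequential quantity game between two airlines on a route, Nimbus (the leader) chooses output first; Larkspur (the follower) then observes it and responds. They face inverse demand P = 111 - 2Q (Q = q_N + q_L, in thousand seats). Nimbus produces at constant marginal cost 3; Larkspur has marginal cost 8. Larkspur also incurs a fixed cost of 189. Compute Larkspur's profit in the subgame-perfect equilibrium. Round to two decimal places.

81.28

The follower Larkspur best-responds to any q_N: π_L = (111 - 2Q)q_L - 8q_L.
Setting the follower's marginal profit to zero, 103 - 2q_N - 4q_L = 0, i.e. q_L = (103 - 2q_N)/4.
Nimbus substitutes q_L(q_N) into its own profit: π_N = q_N(111 - 2q_N - (103 - 2q_N)/2) - 3q_N = (119/2 - q_N)q_N - 3q_N.
The leader's first-order condition 113/2 - 2q_N = 0 yields q_N = 113/4.
Then q_L = (103 - 2·(113/4))/4 = 93/8.
Price P = 111 - 2·(319/8) = 125/4.
Larkspur's profit: (125/4 - 8)·(93/8) - 189 = 81.2813.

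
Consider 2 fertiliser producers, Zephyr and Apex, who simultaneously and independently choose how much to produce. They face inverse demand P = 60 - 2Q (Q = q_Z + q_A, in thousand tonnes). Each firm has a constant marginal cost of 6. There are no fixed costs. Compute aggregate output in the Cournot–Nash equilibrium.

18

Each firm earns π_i = (60 - 2Q)q_i - 6q_i.
Setting ∂π_i/∂q_i = 0 with rivals' quantities fixed: 54 - 4q_i - 2q_j = 0.
By symmetry each firm produces the same amount; substituting q_j = q_i yields q_i = 54/6 = 9.
Total output Q = 9 + 9 = 18.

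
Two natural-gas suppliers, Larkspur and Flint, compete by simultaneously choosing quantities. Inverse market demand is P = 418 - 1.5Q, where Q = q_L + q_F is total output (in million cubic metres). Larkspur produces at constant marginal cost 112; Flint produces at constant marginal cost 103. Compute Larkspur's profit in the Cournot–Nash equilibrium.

Larkspur's profit: π_L = (418 - 1.5Q)q_L - (112q_L). Setting ∂π_L/∂q_L = 0: 306 - 3q_L - (3/2)(q_F) = 0.
Flint's profit: π_F = (418 - 1.5Q)q_F - (103q_F). Setting ∂π_F/∂q_F = 0: 315 - 3q_F - (3/2)(q_L) = 0.
Rearranging gives the reaction functions q_L = (306 - (3/2)q_F)/3 and q_F = (315 - (3/2)q_L)/3.
Solving the pair: q_L = 66, q_F = 72.
Price P = 418 - (3/2)·138 = 211.
Larkspur's profit: (211 - 112)·66 = 6534.

6534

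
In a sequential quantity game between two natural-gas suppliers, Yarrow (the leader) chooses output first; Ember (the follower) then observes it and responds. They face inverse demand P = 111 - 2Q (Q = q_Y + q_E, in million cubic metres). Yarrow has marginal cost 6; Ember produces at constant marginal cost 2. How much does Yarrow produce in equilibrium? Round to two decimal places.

The follower Ember best-responds to any q_Y: π_E = (111 - 2Q)q_E - 2q_E.
Setting the follower's marginal profit to zero, 109 - 2q_Y - 4q_E = 0, i.e. q_E = (109 - 2q_Y)/4.
Yarrow substitutes q_E(q_Y) into its own profit: π_Y = q_Y(111 - 2q_Y - (109 - 2q_Y)/2) - 6q_Y = (113/2 - q_Y)q_Y - 6q_Y.
The leader's first-order condition 101/2 - 2q_Y = 0 yields q_Y = 101/4.
Then q_E = (109 - 2·(101/4))/4 = 117/8.

25.25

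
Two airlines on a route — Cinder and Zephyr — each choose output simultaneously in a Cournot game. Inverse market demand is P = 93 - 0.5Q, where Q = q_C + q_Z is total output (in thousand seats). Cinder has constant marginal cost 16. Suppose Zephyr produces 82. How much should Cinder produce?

36

With the rival's output fixed at 82, Cinder's profit is π_C = (93 - (1/2)·82 - (1/2)q_C)q_C - (16q_C) = (52 - (1/2)q_C)q_C - (16q_C).
∂π_C/∂q_C = 36 - q_C = 0, so q_C = 36.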